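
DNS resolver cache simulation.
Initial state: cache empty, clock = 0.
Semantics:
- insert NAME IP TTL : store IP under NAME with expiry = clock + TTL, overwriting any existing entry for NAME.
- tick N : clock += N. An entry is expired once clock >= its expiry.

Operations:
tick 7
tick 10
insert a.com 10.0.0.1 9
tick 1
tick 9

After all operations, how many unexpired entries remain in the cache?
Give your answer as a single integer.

Answer: 0

Derivation:
Op 1: tick 7 -> clock=7.
Op 2: tick 10 -> clock=17.
Op 3: insert a.com -> 10.0.0.1 (expiry=17+9=26). clock=17
Op 4: tick 1 -> clock=18.
Op 5: tick 9 -> clock=27. purged={a.com}
Final cache (unexpired): {} -> size=0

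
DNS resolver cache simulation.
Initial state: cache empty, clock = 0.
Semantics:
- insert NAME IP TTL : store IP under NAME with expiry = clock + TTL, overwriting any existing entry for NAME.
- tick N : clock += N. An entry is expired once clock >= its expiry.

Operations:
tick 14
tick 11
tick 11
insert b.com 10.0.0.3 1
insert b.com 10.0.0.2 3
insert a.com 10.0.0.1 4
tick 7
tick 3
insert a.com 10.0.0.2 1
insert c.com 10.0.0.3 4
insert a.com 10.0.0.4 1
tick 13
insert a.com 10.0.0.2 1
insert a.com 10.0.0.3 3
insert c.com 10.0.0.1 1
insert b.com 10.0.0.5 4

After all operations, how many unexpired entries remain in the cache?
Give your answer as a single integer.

Op 1: tick 14 -> clock=14.
Op 2: tick 11 -> clock=25.
Op 3: tick 11 -> clock=36.
Op 4: insert b.com -> 10.0.0.3 (expiry=36+1=37). clock=36
Op 5: insert b.com -> 10.0.0.2 (expiry=36+3=39). clock=36
Op 6: insert a.com -> 10.0.0.1 (expiry=36+4=40). clock=36
Op 7: tick 7 -> clock=43. purged={a.com,b.com}
Op 8: tick 3 -> clock=46.
Op 9: insert a.com -> 10.0.0.2 (expiry=46+1=47). clock=46
Op 10: insert c.com -> 10.0.0.3 (expiry=46+4=50). clock=46
Op 11: insert a.com -> 10.0.0.4 (expiry=46+1=47). clock=46
Op 12: tick 13 -> clock=59. purged={a.com,c.com}
Op 13: insert a.com -> 10.0.0.2 (expiry=59+1=60). clock=59
Op 14: insert a.com -> 10.0.0.3 (expiry=59+3=62). clock=59
Op 15: insert c.com -> 10.0.0.1 (expiry=59+1=60). clock=59
Op 16: insert b.com -> 10.0.0.5 (expiry=59+4=63). clock=59
Final cache (unexpired): {a.com,b.com,c.com} -> size=3

Answer: 3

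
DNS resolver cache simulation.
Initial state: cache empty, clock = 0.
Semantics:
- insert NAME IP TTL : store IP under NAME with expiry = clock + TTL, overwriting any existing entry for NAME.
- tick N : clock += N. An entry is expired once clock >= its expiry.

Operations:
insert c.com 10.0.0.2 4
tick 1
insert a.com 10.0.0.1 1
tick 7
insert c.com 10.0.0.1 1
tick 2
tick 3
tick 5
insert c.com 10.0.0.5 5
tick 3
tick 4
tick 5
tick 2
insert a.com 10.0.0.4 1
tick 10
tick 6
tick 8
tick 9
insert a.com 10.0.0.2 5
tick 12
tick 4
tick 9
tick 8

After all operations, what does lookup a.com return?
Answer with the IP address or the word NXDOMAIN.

Op 1: insert c.com -> 10.0.0.2 (expiry=0+4=4). clock=0
Op 2: tick 1 -> clock=1.
Op 3: insert a.com -> 10.0.0.1 (expiry=1+1=2). clock=1
Op 4: tick 7 -> clock=8. purged={a.com,c.com}
Op 5: insert c.com -> 10.0.0.1 (expiry=8+1=9). clock=8
Op 6: tick 2 -> clock=10. purged={c.com}
Op 7: tick 3 -> clock=13.
Op 8: tick 5 -> clock=18.
Op 9: insert c.com -> 10.0.0.5 (expiry=18+5=23). clock=18
Op 10: tick 3 -> clock=21.
Op 11: tick 4 -> clock=25. purged={c.com}
Op 12: tick 5 -> clock=30.
Op 13: tick 2 -> clock=32.
Op 14: insert a.com -> 10.0.0.4 (expiry=32+1=33). clock=32
Op 15: tick 10 -> clock=42. purged={a.com}
Op 16: tick 6 -> clock=48.
Op 17: tick 8 -> clock=56.
Op 18: tick 9 -> clock=65.
Op 19: insert a.com -> 10.0.0.2 (expiry=65+5=70). clock=65
Op 20: tick 12 -> clock=77. purged={a.com}
Op 21: tick 4 -> clock=81.
Op 22: tick 9 -> clock=90.
Op 23: tick 8 -> clock=98.
lookup a.com: not in cache (expired or never inserted)

Answer: NXDOMAIN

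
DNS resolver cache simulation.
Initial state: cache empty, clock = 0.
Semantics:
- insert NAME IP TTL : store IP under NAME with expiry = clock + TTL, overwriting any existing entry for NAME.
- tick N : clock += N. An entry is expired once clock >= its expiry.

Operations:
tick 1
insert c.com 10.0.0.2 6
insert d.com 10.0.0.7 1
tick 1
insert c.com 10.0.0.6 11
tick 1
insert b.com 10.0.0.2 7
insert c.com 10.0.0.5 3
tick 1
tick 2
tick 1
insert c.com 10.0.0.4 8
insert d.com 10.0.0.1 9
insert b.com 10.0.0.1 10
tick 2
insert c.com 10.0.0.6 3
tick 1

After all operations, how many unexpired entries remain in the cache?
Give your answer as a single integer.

Answer: 3

Derivation:
Op 1: tick 1 -> clock=1.
Op 2: insert c.com -> 10.0.0.2 (expiry=1+6=7). clock=1
Op 3: insert d.com -> 10.0.0.7 (expiry=1+1=2). clock=1
Op 4: tick 1 -> clock=2. purged={d.com}
Op 5: insert c.com -> 10.0.0.6 (expiry=2+11=13). clock=2
Op 6: tick 1 -> clock=3.
Op 7: insert b.com -> 10.0.0.2 (expiry=3+7=10). clock=3
Op 8: insert c.com -> 10.0.0.5 (expiry=3+3=6). clock=3
Op 9: tick 1 -> clock=4.
Op 10: tick 2 -> clock=6. purged={c.com}
Op 11: tick 1 -> clock=7.
Op 12: insert c.com -> 10.0.0.4 (expiry=7+8=15). clock=7
Op 13: insert d.com -> 10.0.0.1 (expiry=7+9=16). clock=7
Op 14: insert b.com -> 10.0.0.1 (expiry=7+10=17). clock=7
Op 15: tick 2 -> clock=9.
Op 16: insert c.com -> 10.0.0.6 (expiry=9+3=12). clock=9
Op 17: tick 1 -> clock=10.
Final cache (unexpired): {b.com,c.com,d.com} -> size=3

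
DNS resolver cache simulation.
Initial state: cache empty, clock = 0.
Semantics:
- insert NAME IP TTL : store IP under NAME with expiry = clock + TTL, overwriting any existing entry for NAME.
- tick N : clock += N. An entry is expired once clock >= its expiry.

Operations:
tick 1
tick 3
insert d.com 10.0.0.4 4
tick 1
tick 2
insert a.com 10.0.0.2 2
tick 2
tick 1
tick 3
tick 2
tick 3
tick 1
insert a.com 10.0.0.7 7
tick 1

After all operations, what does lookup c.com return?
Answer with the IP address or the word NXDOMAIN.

Op 1: tick 1 -> clock=1.
Op 2: tick 3 -> clock=4.
Op 3: insert d.com -> 10.0.0.4 (expiry=4+4=8). clock=4
Op 4: tick 1 -> clock=5.
Op 5: tick 2 -> clock=7.
Op 6: insert a.com -> 10.0.0.2 (expiry=7+2=9). clock=7
Op 7: tick 2 -> clock=9. purged={a.com,d.com}
Op 8: tick 1 -> clock=10.
Op 9: tick 3 -> clock=13.
Op 10: tick 2 -> clock=15.
Op 11: tick 3 -> clock=18.
Op 12: tick 1 -> clock=19.
Op 13: insert a.com -> 10.0.0.7 (expiry=19+7=26). clock=19
Op 14: tick 1 -> clock=20.
lookup c.com: not in cache (expired or never inserted)

Answer: NXDOMAIN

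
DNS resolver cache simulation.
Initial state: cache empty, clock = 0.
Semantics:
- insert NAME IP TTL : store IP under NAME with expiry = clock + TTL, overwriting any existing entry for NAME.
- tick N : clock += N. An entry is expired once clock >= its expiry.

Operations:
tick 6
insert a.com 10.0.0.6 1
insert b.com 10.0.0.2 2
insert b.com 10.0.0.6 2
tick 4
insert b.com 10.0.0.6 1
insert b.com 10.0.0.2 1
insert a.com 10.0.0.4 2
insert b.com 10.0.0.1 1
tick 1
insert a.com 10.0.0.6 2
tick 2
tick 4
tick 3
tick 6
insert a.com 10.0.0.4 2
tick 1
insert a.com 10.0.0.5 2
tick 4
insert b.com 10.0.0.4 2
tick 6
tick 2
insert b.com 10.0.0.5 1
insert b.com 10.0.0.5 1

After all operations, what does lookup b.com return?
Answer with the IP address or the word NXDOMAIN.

Answer: 10.0.0.5

Derivation:
Op 1: tick 6 -> clock=6.
Op 2: insert a.com -> 10.0.0.6 (expiry=6+1=7). clock=6
Op 3: insert b.com -> 10.0.0.2 (expiry=6+2=8). clock=6
Op 4: insert b.com -> 10.0.0.6 (expiry=6+2=8). clock=6
Op 5: tick 4 -> clock=10. purged={a.com,b.com}
Op 6: insert b.com -> 10.0.0.6 (expiry=10+1=11). clock=10
Op 7: insert b.com -> 10.0.0.2 (expiry=10+1=11). clock=10
Op 8: insert a.com -> 10.0.0.4 (expiry=10+2=12). clock=10
Op 9: insert b.com -> 10.0.0.1 (expiry=10+1=11). clock=10
Op 10: tick 1 -> clock=11. purged={b.com}
Op 11: insert a.com -> 10.0.0.6 (expiry=11+2=13). clock=11
Op 12: tick 2 -> clock=13. purged={a.com}
Op 13: tick 4 -> clock=17.
Op 14: tick 3 -> clock=20.
Op 15: tick 6 -> clock=26.
Op 16: insert a.com -> 10.0.0.4 (expiry=26+2=28). clock=26
Op 17: tick 1 -> clock=27.
Op 18: insert a.com -> 10.0.0.5 (expiry=27+2=29). clock=27
Op 19: tick 4 -> clock=31. purged={a.com}
Op 20: insert b.com -> 10.0.0.4 (expiry=31+2=33). clock=31
Op 21: tick 6 -> clock=37. purged={b.com}
Op 22: tick 2 -> clock=39.
Op 23: insert b.com -> 10.0.0.5 (expiry=39+1=40). clock=39
Op 24: insert b.com -> 10.0.0.5 (expiry=39+1=40). clock=39
lookup b.com: present, ip=10.0.0.5 expiry=40 > clock=39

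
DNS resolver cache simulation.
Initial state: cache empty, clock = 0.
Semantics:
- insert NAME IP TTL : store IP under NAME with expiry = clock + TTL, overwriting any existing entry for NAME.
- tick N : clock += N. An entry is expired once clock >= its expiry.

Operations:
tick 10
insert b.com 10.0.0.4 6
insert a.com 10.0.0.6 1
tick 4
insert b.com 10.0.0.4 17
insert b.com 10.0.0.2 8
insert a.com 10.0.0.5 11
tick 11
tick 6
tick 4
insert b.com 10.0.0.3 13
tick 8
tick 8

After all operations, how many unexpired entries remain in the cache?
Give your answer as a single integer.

Op 1: tick 10 -> clock=10.
Op 2: insert b.com -> 10.0.0.4 (expiry=10+6=16). clock=10
Op 3: insert a.com -> 10.0.0.6 (expiry=10+1=11). clock=10
Op 4: tick 4 -> clock=14. purged={a.com}
Op 5: insert b.com -> 10.0.0.4 (expiry=14+17=31). clock=14
Op 6: insert b.com -> 10.0.0.2 (expiry=14+8=22). clock=14
Op 7: insert a.com -> 10.0.0.5 (expiry=14+11=25). clock=14
Op 8: tick 11 -> clock=25. purged={a.com,b.com}
Op 9: tick 6 -> clock=31.
Op 10: tick 4 -> clock=35.
Op 11: insert b.com -> 10.0.0.3 (expiry=35+13=48). clock=35
Op 12: tick 8 -> clock=43.
Op 13: tick 8 -> clock=51. purged={b.com}
Final cache (unexpired): {} -> size=0

Answer: 0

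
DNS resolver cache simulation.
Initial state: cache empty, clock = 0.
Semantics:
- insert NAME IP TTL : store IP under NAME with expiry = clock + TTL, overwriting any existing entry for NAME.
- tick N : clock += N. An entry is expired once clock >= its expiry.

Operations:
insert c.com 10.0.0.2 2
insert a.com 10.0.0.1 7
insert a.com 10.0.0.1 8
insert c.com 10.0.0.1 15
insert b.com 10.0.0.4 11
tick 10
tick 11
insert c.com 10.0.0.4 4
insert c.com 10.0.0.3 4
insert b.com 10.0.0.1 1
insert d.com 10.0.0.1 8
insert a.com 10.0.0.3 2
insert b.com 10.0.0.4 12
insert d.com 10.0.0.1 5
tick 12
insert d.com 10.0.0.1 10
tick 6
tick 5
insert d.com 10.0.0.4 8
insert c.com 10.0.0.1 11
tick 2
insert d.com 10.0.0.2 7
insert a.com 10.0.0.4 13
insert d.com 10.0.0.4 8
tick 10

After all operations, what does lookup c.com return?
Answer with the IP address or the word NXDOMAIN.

Answer: NXDOMAIN

Derivation:
Op 1: insert c.com -> 10.0.0.2 (expiry=0+2=2). clock=0
Op 2: insert a.com -> 10.0.0.1 (expiry=0+7=7). clock=0
Op 3: insert a.com -> 10.0.0.1 (expiry=0+8=8). clock=0
Op 4: insert c.com -> 10.0.0.1 (expiry=0+15=15). clock=0
Op 5: insert b.com -> 10.0.0.4 (expiry=0+11=11). clock=0
Op 6: tick 10 -> clock=10. purged={a.com}
Op 7: tick 11 -> clock=21. purged={b.com,c.com}
Op 8: insert c.com -> 10.0.0.4 (expiry=21+4=25). clock=21
Op 9: insert c.com -> 10.0.0.3 (expiry=21+4=25). clock=21
Op 10: insert b.com -> 10.0.0.1 (expiry=21+1=22). clock=21
Op 11: insert d.com -> 10.0.0.1 (expiry=21+8=29). clock=21
Op 12: insert a.com -> 10.0.0.3 (expiry=21+2=23). clock=21
Op 13: insert b.com -> 10.0.0.4 (expiry=21+12=33). clock=21
Op 14: insert d.com -> 10.0.0.1 (expiry=21+5=26). clock=21
Op 15: tick 12 -> clock=33. purged={a.com,b.com,c.com,d.com}
Op 16: insert d.com -> 10.0.0.1 (expiry=33+10=43). clock=33
Op 17: tick 6 -> clock=39.
Op 18: tick 5 -> clock=44. purged={d.com}
Op 19: insert d.com -> 10.0.0.4 (expiry=44+8=52). clock=44
Op 20: insert c.com -> 10.0.0.1 (expiry=44+11=55). clock=44
Op 21: tick 2 -> clock=46.
Op 22: insert d.com -> 10.0.0.2 (expiry=46+7=53). clock=46
Op 23: insert a.com -> 10.0.0.4 (expiry=46+13=59). clock=46
Op 24: insert d.com -> 10.0.0.4 (expiry=46+8=54). clock=46
Op 25: tick 10 -> clock=56. purged={c.com,d.com}
lookup c.com: not in cache (expired or never inserted)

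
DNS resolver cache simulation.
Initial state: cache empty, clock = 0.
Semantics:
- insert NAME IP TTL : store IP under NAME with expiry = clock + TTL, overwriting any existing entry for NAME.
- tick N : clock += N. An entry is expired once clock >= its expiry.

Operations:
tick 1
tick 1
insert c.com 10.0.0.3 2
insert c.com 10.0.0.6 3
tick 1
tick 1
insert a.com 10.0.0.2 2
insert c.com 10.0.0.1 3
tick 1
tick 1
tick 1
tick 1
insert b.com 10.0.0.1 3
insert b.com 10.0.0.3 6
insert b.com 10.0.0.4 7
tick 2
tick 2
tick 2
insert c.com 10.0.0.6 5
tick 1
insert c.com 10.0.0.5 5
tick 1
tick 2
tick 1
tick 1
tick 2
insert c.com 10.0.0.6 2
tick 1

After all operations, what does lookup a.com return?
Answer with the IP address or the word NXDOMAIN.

Answer: NXDOMAIN

Derivation:
Op 1: tick 1 -> clock=1.
Op 2: tick 1 -> clock=2.
Op 3: insert c.com -> 10.0.0.3 (expiry=2+2=4). clock=2
Op 4: insert c.com -> 10.0.0.6 (expiry=2+3=5). clock=2
Op 5: tick 1 -> clock=3.
Op 6: tick 1 -> clock=4.
Op 7: insert a.com -> 10.0.0.2 (expiry=4+2=6). clock=4
Op 8: insert c.com -> 10.0.0.1 (expiry=4+3=7). clock=4
Op 9: tick 1 -> clock=5.
Op 10: tick 1 -> clock=6. purged={a.com}
Op 11: tick 1 -> clock=7. purged={c.com}
Op 12: tick 1 -> clock=8.
Op 13: insert b.com -> 10.0.0.1 (expiry=8+3=11). clock=8
Op 14: insert b.com -> 10.0.0.3 (expiry=8+6=14). clock=8
Op 15: insert b.com -> 10.0.0.4 (expiry=8+7=15). clock=8
Op 16: tick 2 -> clock=10.
Op 17: tick 2 -> clock=12.
Op 18: tick 2 -> clock=14.
Op 19: insert c.com -> 10.0.0.6 (expiry=14+5=19). clock=14
Op 20: tick 1 -> clock=15. purged={b.com}
Op 21: insert c.com -> 10.0.0.5 (expiry=15+5=20). clock=15
Op 22: tick 1 -> clock=16.
Op 23: tick 2 -> clock=18.
Op 24: tick 1 -> clock=19.
Op 25: tick 1 -> clock=20. purged={c.com}
Op 26: tick 2 -> clock=22.
Op 27: insert c.com -> 10.0.0.6 (expiry=22+2=24). clock=22
Op 28: tick 1 -> clock=23.
lookup a.com: not in cache (expired or never inserted)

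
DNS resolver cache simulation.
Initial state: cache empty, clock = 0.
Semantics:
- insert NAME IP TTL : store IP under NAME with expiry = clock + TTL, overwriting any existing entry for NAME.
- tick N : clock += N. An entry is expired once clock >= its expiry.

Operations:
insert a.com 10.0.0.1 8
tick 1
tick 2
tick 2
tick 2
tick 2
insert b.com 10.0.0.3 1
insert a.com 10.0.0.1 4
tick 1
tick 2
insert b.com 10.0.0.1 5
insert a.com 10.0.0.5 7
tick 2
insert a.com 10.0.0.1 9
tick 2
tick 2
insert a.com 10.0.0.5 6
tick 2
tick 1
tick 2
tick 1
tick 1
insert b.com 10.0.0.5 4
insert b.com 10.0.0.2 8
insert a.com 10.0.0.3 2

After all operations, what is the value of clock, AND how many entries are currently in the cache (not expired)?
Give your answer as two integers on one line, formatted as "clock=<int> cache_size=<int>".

Answer: clock=25 cache_size=2

Derivation:
Op 1: insert a.com -> 10.0.0.1 (expiry=0+8=8). clock=0
Op 2: tick 1 -> clock=1.
Op 3: tick 2 -> clock=3.
Op 4: tick 2 -> clock=5.
Op 5: tick 2 -> clock=7.
Op 6: tick 2 -> clock=9. purged={a.com}
Op 7: insert b.com -> 10.0.0.3 (expiry=9+1=10). clock=9
Op 8: insert a.com -> 10.0.0.1 (expiry=9+4=13). clock=9
Op 9: tick 1 -> clock=10. purged={b.com}
Op 10: tick 2 -> clock=12.
Op 11: insert b.com -> 10.0.0.1 (expiry=12+5=17). clock=12
Op 12: insert a.com -> 10.0.0.5 (expiry=12+7=19). clock=12
Op 13: tick 2 -> clock=14.
Op 14: insert a.com -> 10.0.0.1 (expiry=14+9=23). clock=14
Op 15: tick 2 -> clock=16.
Op 16: tick 2 -> clock=18. purged={b.com}
Op 17: insert a.com -> 10.0.0.5 (expiry=18+6=24). clock=18
Op 18: tick 2 -> clock=20.
Op 19: tick 1 -> clock=21.
Op 20: tick 2 -> clock=23.
Op 21: tick 1 -> clock=24. purged={a.com}
Op 22: tick 1 -> clock=25.
Op 23: insert b.com -> 10.0.0.5 (expiry=25+4=29). clock=25
Op 24: insert b.com -> 10.0.0.2 (expiry=25+8=33). clock=25
Op 25: insert a.com -> 10.0.0.3 (expiry=25+2=27). clock=25
Final clock = 25
Final cache (unexpired): {a.com,b.com} -> size=2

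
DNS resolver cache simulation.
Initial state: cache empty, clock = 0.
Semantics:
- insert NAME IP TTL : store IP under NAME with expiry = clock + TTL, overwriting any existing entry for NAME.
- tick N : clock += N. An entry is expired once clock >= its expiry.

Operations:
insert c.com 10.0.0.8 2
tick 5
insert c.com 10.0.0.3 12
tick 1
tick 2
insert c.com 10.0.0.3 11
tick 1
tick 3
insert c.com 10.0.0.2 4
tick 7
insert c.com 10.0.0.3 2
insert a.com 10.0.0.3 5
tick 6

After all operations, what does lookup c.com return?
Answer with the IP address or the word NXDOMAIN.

Op 1: insert c.com -> 10.0.0.8 (expiry=0+2=2). clock=0
Op 2: tick 5 -> clock=5. purged={c.com}
Op 3: insert c.com -> 10.0.0.3 (expiry=5+12=17). clock=5
Op 4: tick 1 -> clock=6.
Op 5: tick 2 -> clock=8.
Op 6: insert c.com -> 10.0.0.3 (expiry=8+11=19). clock=8
Op 7: tick 1 -> clock=9.
Op 8: tick 3 -> clock=12.
Op 9: insert c.com -> 10.0.0.2 (expiry=12+4=16). clock=12
Op 10: tick 7 -> clock=19. purged={c.com}
Op 11: insert c.com -> 10.0.0.3 (expiry=19+2=21). clock=19
Op 12: insert a.com -> 10.0.0.3 (expiry=19+5=24). clock=19
Op 13: tick 6 -> clock=25. purged={a.com,c.com}
lookup c.com: not in cache (expired or never inserted)

Answer: NXDOMAIN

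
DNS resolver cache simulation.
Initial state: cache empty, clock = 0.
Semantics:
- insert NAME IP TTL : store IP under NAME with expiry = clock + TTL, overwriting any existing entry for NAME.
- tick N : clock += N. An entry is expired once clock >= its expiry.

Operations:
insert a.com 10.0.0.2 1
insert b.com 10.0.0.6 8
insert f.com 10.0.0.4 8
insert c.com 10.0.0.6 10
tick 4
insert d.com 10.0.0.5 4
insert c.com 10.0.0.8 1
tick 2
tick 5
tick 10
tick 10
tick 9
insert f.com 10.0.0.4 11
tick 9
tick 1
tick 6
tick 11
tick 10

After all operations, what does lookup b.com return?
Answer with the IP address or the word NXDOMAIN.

Op 1: insert a.com -> 10.0.0.2 (expiry=0+1=1). clock=0
Op 2: insert b.com -> 10.0.0.6 (expiry=0+8=8). clock=0
Op 3: insert f.com -> 10.0.0.4 (expiry=0+8=8). clock=0
Op 4: insert c.com -> 10.0.0.6 (expiry=0+10=10). clock=0
Op 5: tick 4 -> clock=4. purged={a.com}
Op 6: insert d.com -> 10.0.0.5 (expiry=4+4=8). clock=4
Op 7: insert c.com -> 10.0.0.8 (expiry=4+1=5). clock=4
Op 8: tick 2 -> clock=6. purged={c.com}
Op 9: tick 5 -> clock=11. purged={b.com,d.com,f.com}
Op 10: tick 10 -> clock=21.
Op 11: tick 10 -> clock=31.
Op 12: tick 9 -> clock=40.
Op 13: insert f.com -> 10.0.0.4 (expiry=40+11=51). clock=40
Op 14: tick 9 -> clock=49.
Op 15: tick 1 -> clock=50.
Op 16: tick 6 -> clock=56. purged={f.com}
Op 17: tick 11 -> clock=67.
Op 18: tick 10 -> clock=77.
lookup b.com: not in cache (expired or never inserted)

Answer: NXDOMAIN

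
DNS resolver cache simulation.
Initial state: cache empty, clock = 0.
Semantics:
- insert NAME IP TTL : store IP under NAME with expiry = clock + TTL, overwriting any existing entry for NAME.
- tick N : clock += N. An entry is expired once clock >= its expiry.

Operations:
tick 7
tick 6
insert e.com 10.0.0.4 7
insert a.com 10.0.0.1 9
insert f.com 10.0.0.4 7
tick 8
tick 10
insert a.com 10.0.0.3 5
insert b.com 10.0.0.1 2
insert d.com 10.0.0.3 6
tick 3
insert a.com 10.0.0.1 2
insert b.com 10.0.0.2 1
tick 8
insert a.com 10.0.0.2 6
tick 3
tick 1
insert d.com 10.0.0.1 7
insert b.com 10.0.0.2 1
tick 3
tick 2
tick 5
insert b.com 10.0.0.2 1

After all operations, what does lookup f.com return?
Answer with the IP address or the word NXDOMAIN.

Op 1: tick 7 -> clock=7.
Op 2: tick 6 -> clock=13.
Op 3: insert e.com -> 10.0.0.4 (expiry=13+7=20). clock=13
Op 4: insert a.com -> 10.0.0.1 (expiry=13+9=22). clock=13
Op 5: insert f.com -> 10.0.0.4 (expiry=13+7=20). clock=13
Op 6: tick 8 -> clock=21. purged={e.com,f.com}
Op 7: tick 10 -> clock=31. purged={a.com}
Op 8: insert a.com -> 10.0.0.3 (expiry=31+5=36). clock=31
Op 9: insert b.com -> 10.0.0.1 (expiry=31+2=33). clock=31
Op 10: insert d.com -> 10.0.0.3 (expiry=31+6=37). clock=31
Op 11: tick 3 -> clock=34. purged={b.com}
Op 12: insert a.com -> 10.0.0.1 (expiry=34+2=36). clock=34
Op 13: insert b.com -> 10.0.0.2 (expiry=34+1=35). clock=34
Op 14: tick 8 -> clock=42. purged={a.com,b.com,d.com}
Op 15: insert a.com -> 10.0.0.2 (expiry=42+6=48). clock=42
Op 16: tick 3 -> clock=45.
Op 17: tick 1 -> clock=46.
Op 18: insert d.com -> 10.0.0.1 (expiry=46+7=53). clock=46
Op 19: insert b.com -> 10.0.0.2 (expiry=46+1=47). clock=46
Op 20: tick 3 -> clock=49. purged={a.com,b.com}
Op 21: tick 2 -> clock=51.
Op 22: tick 5 -> clock=56. purged={d.com}
Op 23: insert b.com -> 10.0.0.2 (expiry=56+1=57). clock=56
lookup f.com: not in cache (expired or never inserted)

Answer: NXDOMAIN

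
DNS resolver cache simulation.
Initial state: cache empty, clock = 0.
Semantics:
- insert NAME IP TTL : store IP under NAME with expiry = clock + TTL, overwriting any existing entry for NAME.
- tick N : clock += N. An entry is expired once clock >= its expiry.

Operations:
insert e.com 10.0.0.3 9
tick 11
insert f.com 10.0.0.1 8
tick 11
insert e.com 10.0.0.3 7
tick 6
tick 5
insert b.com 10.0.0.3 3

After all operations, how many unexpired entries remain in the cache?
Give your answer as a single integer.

Op 1: insert e.com -> 10.0.0.3 (expiry=0+9=9). clock=0
Op 2: tick 11 -> clock=11. purged={e.com}
Op 3: insert f.com -> 10.0.0.1 (expiry=11+8=19). clock=11
Op 4: tick 11 -> clock=22. purged={f.com}
Op 5: insert e.com -> 10.0.0.3 (expiry=22+7=29). clock=22
Op 6: tick 6 -> clock=28.
Op 7: tick 5 -> clock=33. purged={e.com}
Op 8: insert b.com -> 10.0.0.3 (expiry=33+3=36). clock=33
Final cache (unexpired): {b.com} -> size=1

Answer: 1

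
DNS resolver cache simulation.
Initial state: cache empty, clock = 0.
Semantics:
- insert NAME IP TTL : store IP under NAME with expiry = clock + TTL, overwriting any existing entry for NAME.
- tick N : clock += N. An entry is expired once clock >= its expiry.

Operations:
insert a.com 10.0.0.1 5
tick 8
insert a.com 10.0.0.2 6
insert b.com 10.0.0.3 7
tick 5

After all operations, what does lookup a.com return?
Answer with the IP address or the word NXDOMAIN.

Op 1: insert a.com -> 10.0.0.1 (expiry=0+5=5). clock=0
Op 2: tick 8 -> clock=8. purged={a.com}
Op 3: insert a.com -> 10.0.0.2 (expiry=8+6=14). clock=8
Op 4: insert b.com -> 10.0.0.3 (expiry=8+7=15). clock=8
Op 5: tick 5 -> clock=13.
lookup a.com: present, ip=10.0.0.2 expiry=14 > clock=13

Answer: 10.0.0.2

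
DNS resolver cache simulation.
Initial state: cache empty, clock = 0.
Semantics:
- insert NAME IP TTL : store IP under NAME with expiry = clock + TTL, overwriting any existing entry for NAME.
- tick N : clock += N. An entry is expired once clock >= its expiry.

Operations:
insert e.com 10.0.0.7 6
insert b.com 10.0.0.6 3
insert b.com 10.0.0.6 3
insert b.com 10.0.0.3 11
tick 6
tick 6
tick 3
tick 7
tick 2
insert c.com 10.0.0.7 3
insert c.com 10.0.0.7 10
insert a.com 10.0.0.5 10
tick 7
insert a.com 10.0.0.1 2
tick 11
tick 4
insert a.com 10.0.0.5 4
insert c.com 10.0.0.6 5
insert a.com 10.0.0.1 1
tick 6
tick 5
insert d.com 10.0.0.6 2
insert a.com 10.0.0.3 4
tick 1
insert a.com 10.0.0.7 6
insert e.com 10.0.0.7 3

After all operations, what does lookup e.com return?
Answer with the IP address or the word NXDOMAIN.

Op 1: insert e.com -> 10.0.0.7 (expiry=0+6=6). clock=0
Op 2: insert b.com -> 10.0.0.6 (expiry=0+3=3). clock=0
Op 3: insert b.com -> 10.0.0.6 (expiry=0+3=3). clock=0
Op 4: insert b.com -> 10.0.0.3 (expiry=0+11=11). clock=0
Op 5: tick 6 -> clock=6. purged={e.com}
Op 6: tick 6 -> clock=12. purged={b.com}
Op 7: tick 3 -> clock=15.
Op 8: tick 7 -> clock=22.
Op 9: tick 2 -> clock=24.
Op 10: insert c.com -> 10.0.0.7 (expiry=24+3=27). clock=24
Op 11: insert c.com -> 10.0.0.7 (expiry=24+10=34). clock=24
Op 12: insert a.com -> 10.0.0.5 (expiry=24+10=34). clock=24
Op 13: tick 7 -> clock=31.
Op 14: insert a.com -> 10.0.0.1 (expiry=31+2=33). clock=31
Op 15: tick 11 -> clock=42. purged={a.com,c.com}
Op 16: tick 4 -> clock=46.
Op 17: insert a.com -> 10.0.0.5 (expiry=46+4=50). clock=46
Op 18: insert c.com -> 10.0.0.6 (expiry=46+5=51). clock=46
Op 19: insert a.com -> 10.0.0.1 (expiry=46+1=47). clock=46
Op 20: tick 6 -> clock=52. purged={a.com,c.com}
Op 21: tick 5 -> clock=57.
Op 22: insert d.com -> 10.0.0.6 (expiry=57+2=59). clock=57
Op 23: insert a.com -> 10.0.0.3 (expiry=57+4=61). clock=57
Op 24: tick 1 -> clock=58.
Op 25: insert a.com -> 10.0.0.7 (expiry=58+6=64). clock=58
Op 26: insert e.com -> 10.0.0.7 (expiry=58+3=61). clock=58
lookup e.com: present, ip=10.0.0.7 expiry=61 > clock=58

Answer: 10.0.0.7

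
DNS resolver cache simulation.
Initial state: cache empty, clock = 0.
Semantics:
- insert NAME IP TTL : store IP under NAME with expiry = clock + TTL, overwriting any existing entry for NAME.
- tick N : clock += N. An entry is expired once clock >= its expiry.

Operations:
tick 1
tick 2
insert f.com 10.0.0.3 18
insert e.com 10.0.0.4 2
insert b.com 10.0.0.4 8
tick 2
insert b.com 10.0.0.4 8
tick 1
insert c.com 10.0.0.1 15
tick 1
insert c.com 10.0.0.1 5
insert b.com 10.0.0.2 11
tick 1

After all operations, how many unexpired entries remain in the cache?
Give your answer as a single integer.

Op 1: tick 1 -> clock=1.
Op 2: tick 2 -> clock=3.
Op 3: insert f.com -> 10.0.0.3 (expiry=3+18=21). clock=3
Op 4: insert e.com -> 10.0.0.4 (expiry=3+2=5). clock=3
Op 5: insert b.com -> 10.0.0.4 (expiry=3+8=11). clock=3
Op 6: tick 2 -> clock=5. purged={e.com}
Op 7: insert b.com -> 10.0.0.4 (expiry=5+8=13). clock=5
Op 8: tick 1 -> clock=6.
Op 9: insert c.com -> 10.0.0.1 (expiry=6+15=21). clock=6
Op 10: tick 1 -> clock=7.
Op 11: insert c.com -> 10.0.0.1 (expiry=7+5=12). clock=7
Op 12: insert b.com -> 10.0.0.2 (expiry=7+11=18). clock=7
Op 13: tick 1 -> clock=8.
Final cache (unexpired): {b.com,c.com,f.com} -> size=3

Answer: 3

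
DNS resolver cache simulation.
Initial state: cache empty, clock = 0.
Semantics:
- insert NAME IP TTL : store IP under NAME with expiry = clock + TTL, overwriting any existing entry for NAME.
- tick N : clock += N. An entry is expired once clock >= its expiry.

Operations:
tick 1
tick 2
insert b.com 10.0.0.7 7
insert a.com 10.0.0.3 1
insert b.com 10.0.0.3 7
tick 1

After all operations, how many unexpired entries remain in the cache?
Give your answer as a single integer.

Answer: 1

Derivation:
Op 1: tick 1 -> clock=1.
Op 2: tick 2 -> clock=3.
Op 3: insert b.com -> 10.0.0.7 (expiry=3+7=10). clock=3
Op 4: insert a.com -> 10.0.0.3 (expiry=3+1=4). clock=3
Op 5: insert b.com -> 10.0.0.3 (expiry=3+7=10). clock=3
Op 6: tick 1 -> clock=4. purged={a.com}
Final cache (unexpired): {b.com} -> size=1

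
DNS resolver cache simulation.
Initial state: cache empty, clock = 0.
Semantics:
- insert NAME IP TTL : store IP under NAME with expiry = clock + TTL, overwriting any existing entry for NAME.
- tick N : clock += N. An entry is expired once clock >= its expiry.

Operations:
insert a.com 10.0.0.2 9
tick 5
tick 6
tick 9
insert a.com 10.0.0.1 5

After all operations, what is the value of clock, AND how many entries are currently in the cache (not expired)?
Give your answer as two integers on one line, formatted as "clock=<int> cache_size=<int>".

Op 1: insert a.com -> 10.0.0.2 (expiry=0+9=9). clock=0
Op 2: tick 5 -> clock=5.
Op 3: tick 6 -> clock=11. purged={a.com}
Op 4: tick 9 -> clock=20.
Op 5: insert a.com -> 10.0.0.1 (expiry=20+5=25). clock=20
Final clock = 20
Final cache (unexpired): {a.com} -> size=1

Answer: clock=20 cache_size=1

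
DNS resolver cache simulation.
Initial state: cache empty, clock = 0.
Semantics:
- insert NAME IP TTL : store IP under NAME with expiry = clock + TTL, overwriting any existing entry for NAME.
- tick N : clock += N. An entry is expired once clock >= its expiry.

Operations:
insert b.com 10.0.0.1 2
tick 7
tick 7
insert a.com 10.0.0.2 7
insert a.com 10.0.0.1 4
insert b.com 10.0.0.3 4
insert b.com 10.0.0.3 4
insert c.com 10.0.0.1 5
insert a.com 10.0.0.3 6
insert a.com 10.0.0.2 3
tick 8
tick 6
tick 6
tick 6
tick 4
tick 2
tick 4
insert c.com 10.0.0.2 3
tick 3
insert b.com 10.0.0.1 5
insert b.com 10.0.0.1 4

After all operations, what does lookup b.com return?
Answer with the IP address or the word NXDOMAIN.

Op 1: insert b.com -> 10.0.0.1 (expiry=0+2=2). clock=0
Op 2: tick 7 -> clock=7. purged={b.com}
Op 3: tick 7 -> clock=14.
Op 4: insert a.com -> 10.0.0.2 (expiry=14+7=21). clock=14
Op 5: insert a.com -> 10.0.0.1 (expiry=14+4=18). clock=14
Op 6: insert b.com -> 10.0.0.3 (expiry=14+4=18). clock=14
Op 7: insert b.com -> 10.0.0.3 (expiry=14+4=18). clock=14
Op 8: insert c.com -> 10.0.0.1 (expiry=14+5=19). clock=14
Op 9: insert a.com -> 10.0.0.3 (expiry=14+6=20). clock=14
Op 10: insert a.com -> 10.0.0.2 (expiry=14+3=17). clock=14
Op 11: tick 8 -> clock=22. purged={a.com,b.com,c.com}
Op 12: tick 6 -> clock=28.
Op 13: tick 6 -> clock=34.
Op 14: tick 6 -> clock=40.
Op 15: tick 4 -> clock=44.
Op 16: tick 2 -> clock=46.
Op 17: tick 4 -> clock=50.
Op 18: insert c.com -> 10.0.0.2 (expiry=50+3=53). clock=50
Op 19: tick 3 -> clock=53. purged={c.com}
Op 20: insert b.com -> 10.0.0.1 (expiry=53+5=58). clock=53
Op 21: insert b.com -> 10.0.0.1 (expiry=53+4=57). clock=53
lookup b.com: present, ip=10.0.0.1 expiry=57 > clock=53

Answer: 10.0.0.1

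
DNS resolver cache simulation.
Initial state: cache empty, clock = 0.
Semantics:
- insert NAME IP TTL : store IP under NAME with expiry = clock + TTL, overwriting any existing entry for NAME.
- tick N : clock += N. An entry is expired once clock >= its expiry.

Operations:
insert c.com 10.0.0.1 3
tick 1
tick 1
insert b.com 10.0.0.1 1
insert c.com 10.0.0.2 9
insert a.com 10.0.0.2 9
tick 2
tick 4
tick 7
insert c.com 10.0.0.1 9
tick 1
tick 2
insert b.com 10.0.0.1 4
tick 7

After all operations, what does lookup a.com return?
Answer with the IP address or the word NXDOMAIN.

Answer: NXDOMAIN

Derivation:
Op 1: insert c.com -> 10.0.0.1 (expiry=0+3=3). clock=0
Op 2: tick 1 -> clock=1.
Op 3: tick 1 -> clock=2.
Op 4: insert b.com -> 10.0.0.1 (expiry=2+1=3). clock=2
Op 5: insert c.com -> 10.0.0.2 (expiry=2+9=11). clock=2
Op 6: insert a.com -> 10.0.0.2 (expiry=2+9=11). clock=2
Op 7: tick 2 -> clock=4. purged={b.com}
Op 8: tick 4 -> clock=8.
Op 9: tick 7 -> clock=15. purged={a.com,c.com}
Op 10: insert c.com -> 10.0.0.1 (expiry=15+9=24). clock=15
Op 11: tick 1 -> clock=16.
Op 12: tick 2 -> clock=18.
Op 13: insert b.com -> 10.0.0.1 (expiry=18+4=22). clock=18
Op 14: tick 7 -> clock=25. purged={b.com,c.com}
lookup a.com: not in cache (expired or never inserted)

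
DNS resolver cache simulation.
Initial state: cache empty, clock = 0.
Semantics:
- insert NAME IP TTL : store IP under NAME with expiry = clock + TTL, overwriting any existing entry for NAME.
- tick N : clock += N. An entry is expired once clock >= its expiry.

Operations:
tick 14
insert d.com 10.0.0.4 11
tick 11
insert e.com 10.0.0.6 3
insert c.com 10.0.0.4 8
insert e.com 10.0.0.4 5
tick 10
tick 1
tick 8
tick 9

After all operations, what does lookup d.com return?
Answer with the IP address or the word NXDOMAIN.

Op 1: tick 14 -> clock=14.
Op 2: insert d.com -> 10.0.0.4 (expiry=14+11=25). clock=14
Op 3: tick 11 -> clock=25. purged={d.com}
Op 4: insert e.com -> 10.0.0.6 (expiry=25+3=28). clock=25
Op 5: insert c.com -> 10.0.0.4 (expiry=25+8=33). clock=25
Op 6: insert e.com -> 10.0.0.4 (expiry=25+5=30). clock=25
Op 7: tick 10 -> clock=35. purged={c.com,e.com}
Op 8: tick 1 -> clock=36.
Op 9: tick 8 -> clock=44.
Op 10: tick 9 -> clock=53.
lookup d.com: not in cache (expired or never inserted)

Answer: NXDOMAIN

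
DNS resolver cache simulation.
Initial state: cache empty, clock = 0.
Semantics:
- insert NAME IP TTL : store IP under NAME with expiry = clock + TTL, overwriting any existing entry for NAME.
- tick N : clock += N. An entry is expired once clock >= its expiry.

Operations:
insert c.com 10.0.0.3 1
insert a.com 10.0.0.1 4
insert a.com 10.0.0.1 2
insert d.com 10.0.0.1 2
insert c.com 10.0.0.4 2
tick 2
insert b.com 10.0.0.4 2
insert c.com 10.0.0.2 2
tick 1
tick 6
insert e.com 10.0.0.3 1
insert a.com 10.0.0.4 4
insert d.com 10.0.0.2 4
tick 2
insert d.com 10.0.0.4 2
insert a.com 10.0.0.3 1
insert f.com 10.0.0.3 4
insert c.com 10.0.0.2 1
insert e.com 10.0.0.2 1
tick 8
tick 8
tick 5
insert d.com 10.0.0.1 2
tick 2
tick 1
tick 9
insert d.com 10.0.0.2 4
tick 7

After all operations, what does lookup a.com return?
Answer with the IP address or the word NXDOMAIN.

Op 1: insert c.com -> 10.0.0.3 (expiry=0+1=1). clock=0
Op 2: insert a.com -> 10.0.0.1 (expiry=0+4=4). clock=0
Op 3: insert a.com -> 10.0.0.1 (expiry=0+2=2). clock=0
Op 4: insert d.com -> 10.0.0.1 (expiry=0+2=2). clock=0
Op 5: insert c.com -> 10.0.0.4 (expiry=0+2=2). clock=0
Op 6: tick 2 -> clock=2. purged={a.com,c.com,d.com}
Op 7: insert b.com -> 10.0.0.4 (expiry=2+2=4). clock=2
Op 8: insert c.com -> 10.0.0.2 (expiry=2+2=4). clock=2
Op 9: tick 1 -> clock=3.
Op 10: tick 6 -> clock=9. purged={b.com,c.com}
Op 11: insert e.com -> 10.0.0.3 (expiry=9+1=10). clock=9
Op 12: insert a.com -> 10.0.0.4 (expiry=9+4=13). clock=9
Op 13: insert d.com -> 10.0.0.2 (expiry=9+4=13). clock=9
Op 14: tick 2 -> clock=11. purged={e.com}
Op 15: insert d.com -> 10.0.0.4 (expiry=11+2=13). clock=11
Op 16: insert a.com -> 10.0.0.3 (expiry=11+1=12). clock=11
Op 17: insert f.com -> 10.0.0.3 (expiry=11+4=15). clock=11
Op 18: insert c.com -> 10.0.0.2 (expiry=11+1=12). clock=11
Op 19: insert e.com -> 10.0.0.2 (expiry=11+1=12). clock=11
Op 20: tick 8 -> clock=19. purged={a.com,c.com,d.com,e.com,f.com}
Op 21: tick 8 -> clock=27.
Op 22: tick 5 -> clock=32.
Op 23: insert d.com -> 10.0.0.1 (expiry=32+2=34). clock=32
Op 24: tick 2 -> clock=34. purged={d.com}
Op 25: tick 1 -> clock=35.
Op 26: tick 9 -> clock=44.
Op 27: insert d.com -> 10.0.0.2 (expiry=44+4=48). clock=44
Op 28: tick 7 -> clock=51. purged={d.com}
lookup a.com: not in cache (expired or never inserted)

Answer: NXDOMAIN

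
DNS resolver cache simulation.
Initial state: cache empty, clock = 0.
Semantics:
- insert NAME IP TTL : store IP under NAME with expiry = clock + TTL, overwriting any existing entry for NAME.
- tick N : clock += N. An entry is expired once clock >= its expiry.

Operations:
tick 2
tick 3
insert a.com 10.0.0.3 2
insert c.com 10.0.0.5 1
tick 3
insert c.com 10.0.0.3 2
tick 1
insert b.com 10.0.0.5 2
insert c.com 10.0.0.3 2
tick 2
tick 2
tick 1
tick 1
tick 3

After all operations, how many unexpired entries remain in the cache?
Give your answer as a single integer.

Op 1: tick 2 -> clock=2.
Op 2: tick 3 -> clock=5.
Op 3: insert a.com -> 10.0.0.3 (expiry=5+2=7). clock=5
Op 4: insert c.com -> 10.0.0.5 (expiry=5+1=6). clock=5
Op 5: tick 3 -> clock=8. purged={a.com,c.com}
Op 6: insert c.com -> 10.0.0.3 (expiry=8+2=10). clock=8
Op 7: tick 1 -> clock=9.
Op 8: insert b.com -> 10.0.0.5 (expiry=9+2=11). clock=9
Op 9: insert c.com -> 10.0.0.3 (expiry=9+2=11). clock=9
Op 10: tick 2 -> clock=11. purged={b.com,c.com}
Op 11: tick 2 -> clock=13.
Op 12: tick 1 -> clock=14.
Op 13: tick 1 -> clock=15.
Op 14: tick 3 -> clock=18.
Final cache (unexpired): {} -> size=0

Answer: 0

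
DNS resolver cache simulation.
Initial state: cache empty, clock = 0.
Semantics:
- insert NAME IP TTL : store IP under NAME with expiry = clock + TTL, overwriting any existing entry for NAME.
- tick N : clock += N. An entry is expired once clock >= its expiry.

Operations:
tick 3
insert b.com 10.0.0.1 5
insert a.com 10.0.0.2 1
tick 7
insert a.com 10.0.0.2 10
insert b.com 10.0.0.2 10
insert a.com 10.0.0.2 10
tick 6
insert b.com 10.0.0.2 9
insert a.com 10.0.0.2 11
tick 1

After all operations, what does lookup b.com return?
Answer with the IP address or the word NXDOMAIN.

Op 1: tick 3 -> clock=3.
Op 2: insert b.com -> 10.0.0.1 (expiry=3+5=8). clock=3
Op 3: insert a.com -> 10.0.0.2 (expiry=3+1=4). clock=3
Op 4: tick 7 -> clock=10. purged={a.com,b.com}
Op 5: insert a.com -> 10.0.0.2 (expiry=10+10=20). clock=10
Op 6: insert b.com -> 10.0.0.2 (expiry=10+10=20). clock=10
Op 7: insert a.com -> 10.0.0.2 (expiry=10+10=20). clock=10
Op 8: tick 6 -> clock=16.
Op 9: insert b.com -> 10.0.0.2 (expiry=16+9=25). clock=16
Op 10: insert a.com -> 10.0.0.2 (expiry=16+11=27). clock=16
Op 11: tick 1 -> clock=17.
lookup b.com: present, ip=10.0.0.2 expiry=25 > clock=17

Answer: 10.0.0.2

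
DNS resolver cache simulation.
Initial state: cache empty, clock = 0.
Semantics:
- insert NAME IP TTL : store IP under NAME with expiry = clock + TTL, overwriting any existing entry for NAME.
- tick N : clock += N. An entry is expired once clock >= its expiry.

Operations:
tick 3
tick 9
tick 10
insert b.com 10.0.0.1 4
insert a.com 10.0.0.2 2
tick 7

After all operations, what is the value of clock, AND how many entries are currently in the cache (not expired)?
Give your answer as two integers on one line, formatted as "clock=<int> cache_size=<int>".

Op 1: tick 3 -> clock=3.
Op 2: tick 9 -> clock=12.
Op 3: tick 10 -> clock=22.
Op 4: insert b.com -> 10.0.0.1 (expiry=22+4=26). clock=22
Op 5: insert a.com -> 10.0.0.2 (expiry=22+2=24). clock=22
Op 6: tick 7 -> clock=29. purged={a.com,b.com}
Final clock = 29
Final cache (unexpired): {} -> size=0

Answer: clock=29 cache_size=0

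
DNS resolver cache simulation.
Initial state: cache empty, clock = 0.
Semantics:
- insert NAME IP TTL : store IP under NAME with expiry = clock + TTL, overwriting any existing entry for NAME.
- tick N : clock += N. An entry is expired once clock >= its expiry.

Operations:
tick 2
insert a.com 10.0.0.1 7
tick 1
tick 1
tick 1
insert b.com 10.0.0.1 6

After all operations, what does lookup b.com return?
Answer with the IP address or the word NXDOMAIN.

Answer: 10.0.0.1

Derivation:
Op 1: tick 2 -> clock=2.
Op 2: insert a.com -> 10.0.0.1 (expiry=2+7=9). clock=2
Op 3: tick 1 -> clock=3.
Op 4: tick 1 -> clock=4.
Op 5: tick 1 -> clock=5.
Op 6: insert b.com -> 10.0.0.1 (expiry=5+6=11). clock=5
lookup b.com: present, ip=10.0.0.1 expiry=11 > clock=5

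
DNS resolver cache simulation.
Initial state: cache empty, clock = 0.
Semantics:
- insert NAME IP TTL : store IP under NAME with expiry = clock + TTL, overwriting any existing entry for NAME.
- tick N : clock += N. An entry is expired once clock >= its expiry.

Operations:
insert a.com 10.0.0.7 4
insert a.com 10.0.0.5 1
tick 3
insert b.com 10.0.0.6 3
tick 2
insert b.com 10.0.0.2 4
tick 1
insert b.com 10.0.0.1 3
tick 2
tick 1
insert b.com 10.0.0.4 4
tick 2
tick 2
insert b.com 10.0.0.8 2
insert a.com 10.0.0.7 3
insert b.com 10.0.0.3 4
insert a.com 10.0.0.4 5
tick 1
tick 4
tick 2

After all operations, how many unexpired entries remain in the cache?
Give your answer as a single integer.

Answer: 0

Derivation:
Op 1: insert a.com -> 10.0.0.7 (expiry=0+4=4). clock=0
Op 2: insert a.com -> 10.0.0.5 (expiry=0+1=1). clock=0
Op 3: tick 3 -> clock=3. purged={a.com}
Op 4: insert b.com -> 10.0.0.6 (expiry=3+3=6). clock=3
Op 5: tick 2 -> clock=5.
Op 6: insert b.com -> 10.0.0.2 (expiry=5+4=9). clock=5
Op 7: tick 1 -> clock=6.
Op 8: insert b.com -> 10.0.0.1 (expiry=6+3=9). clock=6
Op 9: tick 2 -> clock=8.
Op 10: tick 1 -> clock=9. purged={b.com}
Op 11: insert b.com -> 10.0.0.4 (expiry=9+4=13). clock=9
Op 12: tick 2 -> clock=11.
Op 13: tick 2 -> clock=13. purged={b.com}
Op 14: insert b.com -> 10.0.0.8 (expiry=13+2=15). clock=13
Op 15: insert a.com -> 10.0.0.7 (expiry=13+3=16). clock=13
Op 16: insert b.com -> 10.0.0.3 (expiry=13+4=17). clock=13
Op 17: insert a.com -> 10.0.0.4 (expiry=13+5=18). clock=13
Op 18: tick 1 -> clock=14.
Op 19: tick 4 -> clock=18. purged={a.com,b.com}
Op 20: tick 2 -> clock=20.
Final cache (unexpired): {} -> size=0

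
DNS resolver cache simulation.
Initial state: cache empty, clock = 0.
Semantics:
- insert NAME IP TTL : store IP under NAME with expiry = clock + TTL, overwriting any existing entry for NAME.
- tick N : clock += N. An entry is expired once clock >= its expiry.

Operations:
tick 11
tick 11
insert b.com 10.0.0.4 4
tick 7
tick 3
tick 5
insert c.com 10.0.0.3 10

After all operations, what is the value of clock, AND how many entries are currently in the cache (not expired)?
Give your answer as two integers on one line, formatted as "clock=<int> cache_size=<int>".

Op 1: tick 11 -> clock=11.
Op 2: tick 11 -> clock=22.
Op 3: insert b.com -> 10.0.0.4 (expiry=22+4=26). clock=22
Op 4: tick 7 -> clock=29. purged={b.com}
Op 5: tick 3 -> clock=32.
Op 6: tick 5 -> clock=37.
Op 7: insert c.com -> 10.0.0.3 (expiry=37+10=47). clock=37
Final clock = 37
Final cache (unexpired): {c.com} -> size=1

Answer: clock=37 cache_size=1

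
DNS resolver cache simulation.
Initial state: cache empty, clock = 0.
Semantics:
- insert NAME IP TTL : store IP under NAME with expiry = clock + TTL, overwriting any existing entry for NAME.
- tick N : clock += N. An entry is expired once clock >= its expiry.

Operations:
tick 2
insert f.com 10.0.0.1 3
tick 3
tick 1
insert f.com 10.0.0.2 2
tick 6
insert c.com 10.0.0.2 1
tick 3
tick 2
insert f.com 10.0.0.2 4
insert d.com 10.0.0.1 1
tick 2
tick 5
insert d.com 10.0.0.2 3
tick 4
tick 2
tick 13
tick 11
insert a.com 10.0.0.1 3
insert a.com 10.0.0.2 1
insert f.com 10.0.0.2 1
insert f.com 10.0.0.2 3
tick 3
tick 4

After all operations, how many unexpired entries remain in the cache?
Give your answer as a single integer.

Answer: 0

Derivation:
Op 1: tick 2 -> clock=2.
Op 2: insert f.com -> 10.0.0.1 (expiry=2+3=5). clock=2
Op 3: tick 3 -> clock=5. purged={f.com}
Op 4: tick 1 -> clock=6.
Op 5: insert f.com -> 10.0.0.2 (expiry=6+2=8). clock=6
Op 6: tick 6 -> clock=12. purged={f.com}
Op 7: insert c.com -> 10.0.0.2 (expiry=12+1=13). clock=12
Op 8: tick 3 -> clock=15. purged={c.com}
Op 9: tick 2 -> clock=17.
Op 10: insert f.com -> 10.0.0.2 (expiry=17+4=21). clock=17
Op 11: insert d.com -> 10.0.0.1 (expiry=17+1=18). clock=17
Op 12: tick 2 -> clock=19. purged={d.com}
Op 13: tick 5 -> clock=24. purged={f.com}
Op 14: insert d.com -> 10.0.0.2 (expiry=24+3=27). clock=24
Op 15: tick 4 -> clock=28. purged={d.com}
Op 16: tick 2 -> clock=30.
Op 17: tick 13 -> clock=43.
Op 18: tick 11 -> clock=54.
Op 19: insert a.com -> 10.0.0.1 (expiry=54+3=57). clock=54
Op 20: insert a.com -> 10.0.0.2 (expiry=54+1=55). clock=54
Op 21: insert f.com -> 10.0.0.2 (expiry=54+1=55). clock=54
Op 22: insert f.com -> 10.0.0.2 (expiry=54+3=57). clock=54
Op 23: tick 3 -> clock=57. purged={a.com,f.com}
Op 24: tick 4 -> clock=61.
Final cache (unexpired): {} -> size=0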